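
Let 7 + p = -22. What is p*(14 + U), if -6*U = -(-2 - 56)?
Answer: -377/3 ≈ -125.67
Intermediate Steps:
p = -29 (p = -7 - 22 = -29)
U = -29/3 (U = -(-1)*(-2 - 56)/6 = -(-1)*(-58)/6 = -⅙*58 = -29/3 ≈ -9.6667)
p*(14 + U) = -29*(14 - 29/3) = -29*13/3 = -377/3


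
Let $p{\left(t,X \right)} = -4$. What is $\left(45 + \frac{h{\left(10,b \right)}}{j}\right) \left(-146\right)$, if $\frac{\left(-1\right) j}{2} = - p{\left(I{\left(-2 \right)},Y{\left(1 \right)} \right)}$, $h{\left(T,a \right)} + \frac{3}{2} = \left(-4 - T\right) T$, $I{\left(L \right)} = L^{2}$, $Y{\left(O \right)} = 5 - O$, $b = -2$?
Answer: $- \frac{73219}{8} \approx -9152.4$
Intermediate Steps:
$h{\left(T,a \right)} = - \frac{3}{2} + T \left(-4 - T\right)$ ($h{\left(T,a \right)} = - \frac{3}{2} + \left(-4 - T\right) T = - \frac{3}{2} + T \left(-4 - T\right)$)
$j = -8$ ($j = - 2 \left(\left(-1\right) \left(-4\right)\right) = \left(-2\right) 4 = -8$)
$\left(45 + \frac{h{\left(10,b \right)}}{j}\right) \left(-146\right) = \left(45 + \frac{- \frac{3}{2} - 10^{2} - 40}{-8}\right) \left(-146\right) = \left(45 + \left(- \frac{3}{2} - 100 - 40\right) \left(- \frac{1}{8}\right)\right) \left(-146\right) = \left(45 - - \frac{283}{16}\right) \left(-146\right) = \left(45 + \frac{283}{16}\right) \left(-146\right) = \frac{1003}{16} \left(-146\right) = - \frac{73219}{8}$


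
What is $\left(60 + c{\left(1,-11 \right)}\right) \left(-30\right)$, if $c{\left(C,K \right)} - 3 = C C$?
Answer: $-1920$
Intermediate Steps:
$c{\left(C,K \right)} = 3 + C^{2}$ ($c{\left(C,K \right)} = 3 + C C = 3 + C^{2}$)
$\left(60 + c{\left(1,-11 \right)}\right) \left(-30\right) = \left(60 + \left(3 + 1^{2}\right)\right) \left(-30\right) = \left(60 + \left(3 + 1\right)\right) \left(-30\right) = \left(60 + 4\right) \left(-30\right) = 64 \left(-30\right) = -1920$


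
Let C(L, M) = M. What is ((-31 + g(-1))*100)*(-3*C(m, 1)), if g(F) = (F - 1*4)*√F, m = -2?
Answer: 9300 + 1500*I ≈ 9300.0 + 1500.0*I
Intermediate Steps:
g(F) = √F*(-4 + F) (g(F) = (F - 4)*√F = (-4 + F)*√F = √F*(-4 + F))
((-31 + g(-1))*100)*(-3*C(m, 1)) = ((-31 + √(-1)*(-4 - 1))*100)*(-3*1) = ((-31 + I*(-5))*100)*(-3) = ((-31 - 5*I)*100)*(-3) = (-3100 - 500*I)*(-3) = 9300 + 1500*I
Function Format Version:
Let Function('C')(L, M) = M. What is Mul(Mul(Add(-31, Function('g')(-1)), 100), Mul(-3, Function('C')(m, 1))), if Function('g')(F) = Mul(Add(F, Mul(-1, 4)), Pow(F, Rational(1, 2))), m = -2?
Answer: Add(9300, Mul(1500, I)) ≈ Add(9300.0, Mul(1500.0, I))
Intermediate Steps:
Function('g')(F) = Mul(Pow(F, Rational(1, 2)), Add(-4, F)) (Function('g')(F) = Mul(Add(F, -4), Pow(F, Rational(1, 2))) = Mul(Add(-4, F), Pow(F, Rational(1, 2))) = Mul(Pow(F, Rational(1, 2)), Add(-4, F)))
Mul(Mul(Add(-31, Function('g')(-1)), 100), Mul(-3, Function('C')(m, 1))) = Mul(Mul(Add(-31, Mul(Pow(-1, Rational(1, 2)), Add(-4, -1))), 100), Mul(-3, 1)) = Mul(Mul(Add(-31, Mul(I, -5)), 100), -3) = Mul(Mul(Add(-31, Mul(-5, I)), 100), -3) = Mul(Add(-3100, Mul(-500, I)), -3) = Add(9300, Mul(1500, I))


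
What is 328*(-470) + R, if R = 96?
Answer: -154064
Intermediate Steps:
328*(-470) + R = 328*(-470) + 96 = -154160 + 96 = -154064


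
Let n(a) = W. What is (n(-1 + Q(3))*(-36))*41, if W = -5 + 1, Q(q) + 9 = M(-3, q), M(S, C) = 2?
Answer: 5904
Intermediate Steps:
Q(q) = -7 (Q(q) = -9 + 2 = -7)
W = -4
n(a) = -4
(n(-1 + Q(3))*(-36))*41 = -4*(-36)*41 = 144*41 = 5904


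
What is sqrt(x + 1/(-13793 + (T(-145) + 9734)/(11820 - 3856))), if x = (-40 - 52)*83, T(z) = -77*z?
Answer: 4*I*sqrt(5756528344424215101)/109826553 ≈ 87.384*I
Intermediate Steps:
x = -7636 (x = -92*83 = -7636)
sqrt(x + 1/(-13793 + (T(-145) + 9734)/(11820 - 3856))) = sqrt(-7636 + 1/(-13793 + (-77*(-145) + 9734)/(11820 - 3856))) = sqrt(-7636 + 1/(-13793 + (11165 + 9734)/7964)) = sqrt(-7636 + 1/(-13793 + 20899*(1/7964))) = sqrt(-7636 + 1/(-13793 + 20899/7964)) = sqrt(-7636 + 1/(-109826553/7964)) = sqrt(-7636 - 7964/109826553) = sqrt(-838635566672/109826553) = 4*I*sqrt(5756528344424215101)/109826553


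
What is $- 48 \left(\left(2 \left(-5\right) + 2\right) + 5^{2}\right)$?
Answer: $-816$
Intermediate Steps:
$- 48 \left(\left(2 \left(-5\right) + 2\right) + 5^{2}\right) = - 48 \left(\left(-10 + 2\right) + 25\right) = - 48 \left(-8 + 25\right) = \left(-48\right) 17 = -816$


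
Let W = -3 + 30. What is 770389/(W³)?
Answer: 770389/19683 ≈ 39.140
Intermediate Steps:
W = 27
770389/(W³) = 770389/(27³) = 770389/19683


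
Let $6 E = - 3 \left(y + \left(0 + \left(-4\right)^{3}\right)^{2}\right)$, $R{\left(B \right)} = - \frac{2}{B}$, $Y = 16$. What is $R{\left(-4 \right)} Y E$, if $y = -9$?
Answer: $-16348$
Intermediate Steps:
$E = - \frac{4087}{2}$ ($E = \frac{\left(-3\right) \left(-9 + \left(0 + \left(-4\right)^{3}\right)^{2}\right)}{6} = \frac{\left(-3\right) \left(-9 + \left(0 - 64\right)^{2}\right)}{6} = \frac{\left(-3\right) \left(-9 + \left(-64\right)^{2}\right)}{6} = \frac{\left(-3\right) \left(-9 + 4096\right)}{6} = \frac{\left(-3\right) 4087}{6} = \frac{1}{6} \left(-12261\right) = - \frac{4087}{2} \approx -2043.5$)
$R{\left(-4 \right)} Y E = - \frac{2}{-4} \cdot 16 \left(- \frac{4087}{2}\right) = \left(-2\right) \left(- \frac{1}{4}\right) 16 \left(- \frac{4087}{2}\right) = \frac{1}{2} \cdot 16 \left(- \frac{4087}{2}\right) = 8 \left(- \frac{4087}{2}\right) = -16348$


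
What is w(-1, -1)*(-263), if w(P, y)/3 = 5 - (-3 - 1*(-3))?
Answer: -3945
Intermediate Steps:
w(P, y) = 15 (w(P, y) = 3*(5 - (-3 - 1*(-3))) = 3*(5 - (-3 + 3)) = 3*(5 - 1*0) = 3*(5 + 0) = 3*5 = 15)
w(-1, -1)*(-263) = 15*(-263) = -3945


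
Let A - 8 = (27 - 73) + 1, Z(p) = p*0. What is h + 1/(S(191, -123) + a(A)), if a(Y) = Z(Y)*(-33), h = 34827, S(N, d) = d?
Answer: 4283720/123 ≈ 34827.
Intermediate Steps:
Z(p) = 0
A = -37 (A = 8 + ((27 - 73) + 1) = 8 + (-46 + 1) = 8 - 45 = -37)
a(Y) = 0 (a(Y) = 0*(-33) = 0)
h + 1/(S(191, -123) + a(A)) = 34827 + 1/(-123 + 0) = 34827 + 1/(-123) = 34827 - 1/123 = 4283720/123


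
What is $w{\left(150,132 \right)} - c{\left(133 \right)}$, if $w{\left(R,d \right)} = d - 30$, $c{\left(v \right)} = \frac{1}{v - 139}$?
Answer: $\frac{613}{6} \approx 102.17$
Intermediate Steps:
$c{\left(v \right)} = \frac{1}{-139 + v}$
$w{\left(R,d \right)} = -30 + d$
$w{\left(150,132 \right)} - c{\left(133 \right)} = \left(-30 + 132\right) - \frac{1}{-139 + 133} = 102 - \frac{1}{-6} = 102 - - \frac{1}{6} = 102 + \frac{1}{6} = \frac{613}{6}$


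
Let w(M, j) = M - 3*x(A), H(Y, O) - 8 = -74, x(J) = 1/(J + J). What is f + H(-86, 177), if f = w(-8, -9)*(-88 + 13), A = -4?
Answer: 4047/8 ≈ 505.88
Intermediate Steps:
x(J) = 1/(2*J)
H(Y, O) = -66 (H(Y, O) = 8 - 74 = -66)
w(M, j) = 3/8 + M (w(M, j) = M - 3/(2*(-4)) = M - 3*(-1)/(2*4) = M - 3*(-⅛) = M + 3/8 = 3/8 + M)
f = 4575/8 (f = (3/8 - 8)*(-88 + 13) = -61/8*(-75) = 4575/8 ≈ 571.88)
f + H(-86, 177) = 4575/8 - 66 = 4047/8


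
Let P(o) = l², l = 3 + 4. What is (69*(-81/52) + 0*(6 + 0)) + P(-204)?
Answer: -3041/52 ≈ -58.481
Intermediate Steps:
l = 7
P(o) = 49 (P(o) = 7² = 49)
(69*(-81/52) + 0*(6 + 0)) + P(-204) = (69*(-81/52) + 0*(6 + 0)) + 49 = (69*(-81*1/52) + 0*6) + 49 = (69*(-81/52) + 0) + 49 = (-5589/52 + 0) + 49 = -5589/52 + 49 = -3041/52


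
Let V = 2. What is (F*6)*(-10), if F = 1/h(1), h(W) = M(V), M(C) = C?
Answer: -30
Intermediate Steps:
h(W) = 2
F = ½ (F = 1/2 = ½ ≈ 0.50000)
(F*6)*(-10) = ((½)*6)*(-10) = 3*(-10) = -30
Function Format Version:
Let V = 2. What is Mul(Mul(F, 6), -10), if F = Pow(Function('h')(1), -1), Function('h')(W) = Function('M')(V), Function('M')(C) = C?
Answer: -30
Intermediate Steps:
Function('h')(W) = 2
F = Rational(1, 2) (F = Pow(2, -1) = Rational(1, 2) ≈ 0.50000)
Mul(Mul(F, 6), -10) = Mul(Mul(Rational(1, 2), 6), -10) = Mul(3, -10) = -30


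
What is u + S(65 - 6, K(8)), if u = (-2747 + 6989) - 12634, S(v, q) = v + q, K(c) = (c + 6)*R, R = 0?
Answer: -8333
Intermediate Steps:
K(c) = 0 (K(c) = (c + 6)*0 = (6 + c)*0 = 0)
S(v, q) = q + v
u = -8392 (u = 4242 - 12634 = -8392)
u + S(65 - 6, K(8)) = -8392 + (0 + (65 - 6)) = -8392 + (0 + 59) = -8392 + 59 = -8333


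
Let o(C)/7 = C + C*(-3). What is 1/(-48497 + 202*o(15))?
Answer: -1/90917 ≈ -1.0999e-5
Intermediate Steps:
o(C) = -14*C (o(C) = 7*(C + C*(-3)) = 7*(C - 3*C) = 7*(-2*C) = -14*C)
1/(-48497 + 202*o(15)) = 1/(-48497 + 202*(-14*15)) = 1/(-48497 + 202*(-210)) = 1/(-48497 - 42420) = 1/(-90917) = -1/90917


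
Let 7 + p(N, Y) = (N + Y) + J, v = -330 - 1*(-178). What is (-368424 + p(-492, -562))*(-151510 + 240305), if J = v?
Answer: -32821917415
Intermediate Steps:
v = -152 (v = -330 + 178 = -152)
J = -152
p(N, Y) = -159 + N + Y (p(N, Y) = -7 + ((N + Y) - 152) = -7 + (-152 + N + Y) = -159 + N + Y)
(-368424 + p(-492, -562))*(-151510 + 240305) = (-368424 + (-159 - 492 - 562))*(-151510 + 240305) = (-368424 - 1213)*88795 = -369637*88795 = -32821917415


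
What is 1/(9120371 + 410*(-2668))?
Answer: 1/8026491 ≈ 1.2459e-7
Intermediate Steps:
1/(9120371 + 410*(-2668)) = 1/(9120371 - 1093880) = 1/8026491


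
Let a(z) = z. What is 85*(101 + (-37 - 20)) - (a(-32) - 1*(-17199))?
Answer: -13427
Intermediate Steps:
85*(101 + (-37 - 20)) - (a(-32) - 1*(-17199)) = 85*(101 + (-37 - 20)) - (-32 - 1*(-17199)) = 85*(101 - 57) - (-32 + 17199) = 85*44 - 1*17167 = 3740 - 17167 = -13427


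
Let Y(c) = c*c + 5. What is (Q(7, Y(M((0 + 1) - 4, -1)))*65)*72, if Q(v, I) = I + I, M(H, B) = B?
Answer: 56160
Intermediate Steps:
Y(c) = 5 + c**2 (Y(c) = c**2 + 5 = 5 + c**2)
Q(v, I) = 2*I
(Q(7, Y(M((0 + 1) - 4, -1)))*65)*72 = ((2*(5 + (-1)**2))*65)*72 = ((2*(5 + 1))*65)*72 = ((2*6)*65)*72 = (12*65)*72 = 780*72 = 56160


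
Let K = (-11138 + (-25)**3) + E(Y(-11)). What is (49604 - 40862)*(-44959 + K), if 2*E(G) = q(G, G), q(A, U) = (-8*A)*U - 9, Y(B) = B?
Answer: -631264191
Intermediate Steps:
q(A, U) = -9 - 8*A*U (q(A, U) = -8*A*U - 9 = -9 - 8*A*U)
E(G) = -9/2 - 4*G**2 (E(G) = (-9 - 8*G*G)/2 = (-9 - 8*G**2)/2 = -9/2 - 4*G**2)
K = -54503/2 (K = (-11138 + (-25)**3) + (-9/2 - 4*(-11)**2) = (-11138 - 15625) + (-9/2 - 4*121) = -26763 + (-9/2 - 484) = -26763 - 977/2 = -54503/2 ≈ -27252.)
(49604 - 40862)*(-44959 + K) = (49604 - 40862)*(-44959 - 54503/2) = 8742*(-144421/2) = -631264191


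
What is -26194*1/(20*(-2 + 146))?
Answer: -13097/1440 ≈ -9.0951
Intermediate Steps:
-26194*1/(20*(-2 + 146)) = -26194/(144*20) = -26194/2880 = -26194*1/2880 = -13097/1440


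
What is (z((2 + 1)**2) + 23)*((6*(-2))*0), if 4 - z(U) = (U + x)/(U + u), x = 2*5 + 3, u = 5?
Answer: 0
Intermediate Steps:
x = 13 (x = 10 + 3 = 13)
z(U) = 4 - (13 + U)/(5 + U) (z(U) = 4 - (U + 13)/(U + 5) = 4 - (13 + U)/(5 + U))
(z((2 + 1)**2) + 23)*((6*(-2))*0) = ((7 + 3*(2 + 1)**2)/(5 + (2 + 1)**2) + 23)*((6*(-2))*0) = ((7 + 3*3**2)/(5 + 3**2) + 23)*(-12*0) = ((7 + 3*9)/(5 + 9) + 23)*0 = ((7 + 27)/14 + 23)*0 = ((1/14)*34 + 23)*0 = (17/7 + 23)*0 = (178/7)*0 = 0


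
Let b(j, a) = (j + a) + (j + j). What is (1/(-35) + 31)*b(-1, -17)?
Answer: -4336/7 ≈ -619.43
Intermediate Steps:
b(j, a) = a + 3*j (b(j, a) = (a + j) + 2*j = a + 3*j)
(1/(-35) + 31)*b(-1, -17) = (1/(-35) + 31)*(-17 + 3*(-1)) = (-1/35 + 31)*(-17 - 3) = (1084/35)*(-20) = -4336/7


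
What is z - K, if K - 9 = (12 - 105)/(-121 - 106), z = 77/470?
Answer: -986441/106690 ≈ -9.2459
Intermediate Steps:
z = 77/470 (z = 77*(1/470) = 77/470 ≈ 0.16383)
K = 2136/227 (K = 9 + (12 - 105)/(-121 - 106) = 9 - 93/(-227) = 9 - 93*(-1/227) = 9 + 93/227 = 2136/227 ≈ 9.4097)
z - K = 77/470 - 1*2136/227 = 77/470 - 2136/227 = -986441/106690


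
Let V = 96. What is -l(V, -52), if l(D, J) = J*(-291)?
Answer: -15132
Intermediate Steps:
l(D, J) = -291*J
-l(V, -52) = -(-291)*(-52) = -1*15132 = -15132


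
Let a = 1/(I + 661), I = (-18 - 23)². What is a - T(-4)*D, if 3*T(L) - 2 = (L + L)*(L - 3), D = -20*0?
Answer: 1/2342 ≈ 0.00042699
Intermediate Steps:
D = 0
T(L) = ⅔ + 2*L*(-3 + L)/3 (T(L) = ⅔ + ((L + L)*(L - 3))/3 = ⅔ + ((2*L)*(-3 + L))/3 = ⅔ + (2*L*(-3 + L))/3 = ⅔ + 2*L*(-3 + L)/3)
I = 1681 (I = (-41)² = 1681)
a = 1/2342 (a = 1/(1681 + 661) = 1/2342 ≈ 0.00042699)
a - T(-4)*D = 1/2342 - (⅔ - 2*(-4) + (⅔)*(-4)²)*0 = 1/2342 - (⅔ + 8 + (⅔)*16)*0 = 1/2342 - (⅔ + 8 + 32/3)*0 = 1/2342 - 58*0/3 = 1/2342 - 1*0 = 1/2342 + 0 = 1/2342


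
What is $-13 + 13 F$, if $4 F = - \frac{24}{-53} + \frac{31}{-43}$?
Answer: $- \frac{126451}{9116} \approx -13.871$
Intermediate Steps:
$F = - \frac{611}{9116}$ ($F = \frac{- \frac{24}{-53} + \frac{31}{-43}}{4} = \frac{\left(-24\right) \left(- \frac{1}{53}\right) + 31 \left(- \frac{1}{43}\right)}{4} = \frac{\frac{24}{53} - \frac{31}{43}}{4} = \frac{1}{4} \left(- \frac{611}{2279}\right) = - \frac{611}{9116} \approx -0.067025$)
$-13 + 13 F = -13 + 13 \left(- \frac{611}{9116}\right) = -13 - \frac{7943}{9116} = - \frac{126451}{9116}$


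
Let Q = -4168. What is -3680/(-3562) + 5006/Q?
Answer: -623283/3711604 ≈ -0.16793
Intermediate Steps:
-3680/(-3562) + 5006/Q = -3680/(-3562) + 5006/(-4168) = -3680*(-1/3562) + 5006*(-1/4168) = 1840/1781 - 2503/2084 = -623283/3711604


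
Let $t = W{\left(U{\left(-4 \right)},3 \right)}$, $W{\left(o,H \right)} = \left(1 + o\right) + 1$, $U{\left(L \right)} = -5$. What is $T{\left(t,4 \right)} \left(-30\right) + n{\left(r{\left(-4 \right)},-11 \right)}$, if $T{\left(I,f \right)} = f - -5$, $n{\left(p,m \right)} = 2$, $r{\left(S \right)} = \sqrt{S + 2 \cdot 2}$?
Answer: $-268$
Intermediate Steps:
$r{\left(S \right)} = \sqrt{4 + S}$ ($r{\left(S \right)} = \sqrt{S + 4} = \sqrt{4 + S}$)
$W{\left(o,H \right)} = 2 + o$
$t = -3$ ($t = 2 - 5 = -3$)
$T{\left(I,f \right)} = 5 + f$ ($T{\left(I,f \right)} = f + 5 = 5 + f$)
$T{\left(t,4 \right)} \left(-30\right) + n{\left(r{\left(-4 \right)},-11 \right)} = \left(5 + 4\right) \left(-30\right) + 2 = 9 \left(-30\right) + 2 = -270 + 2 = -268$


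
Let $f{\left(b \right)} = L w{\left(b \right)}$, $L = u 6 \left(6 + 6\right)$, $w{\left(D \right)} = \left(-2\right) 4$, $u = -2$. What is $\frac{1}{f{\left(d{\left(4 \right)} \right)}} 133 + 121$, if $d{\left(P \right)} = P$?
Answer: $\frac{139525}{1152} \approx 121.12$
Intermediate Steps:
$w{\left(D \right)} = -8$
$L = -144$ ($L = \left(-2\right) 6 \left(6 + 6\right) = \left(-12\right) 12 = -144$)
$f{\left(b \right)} = 1152$ ($f{\left(b \right)} = \left(-144\right) \left(-8\right) = 1152$)
$\frac{1}{f{\left(d{\left(4 \right)} \right)}} 133 + 121 = \frac{1}{1152} \cdot 133 + 121 = \frac{133}{1152} + 121 = \frac{139525}{1152}$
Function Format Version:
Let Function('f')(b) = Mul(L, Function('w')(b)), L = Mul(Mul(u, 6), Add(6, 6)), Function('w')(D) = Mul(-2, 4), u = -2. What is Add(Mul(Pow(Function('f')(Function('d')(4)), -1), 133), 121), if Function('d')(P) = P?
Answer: Rational(139525, 1152) ≈ 121.12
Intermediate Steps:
Function('w')(D) = -8
L = -144 (L = Mul(Mul(-2, 6), Add(6, 6)) = Mul(-12, 12) = -144)
Function('f')(b) = 1152 (Function('f')(b) = Mul(-144, -8) = 1152)
Add(Mul(Pow(Function('f')(Function('d')(4)), -1), 133), 121) = Add(Mul(Pow(1152, -1), 133), 121) = Add(Mul(Rational(1, 1152), 133), 121) = Add(Rational(133, 1152), 121) = Rational(139525, 1152)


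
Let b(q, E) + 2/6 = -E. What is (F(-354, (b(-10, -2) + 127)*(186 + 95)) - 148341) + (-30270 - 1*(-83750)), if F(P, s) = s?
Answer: -176117/3 ≈ -58706.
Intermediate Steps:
b(q, E) = -1/3 - E
(F(-354, (b(-10, -2) + 127)*(186 + 95)) - 148341) + (-30270 - 1*(-83750)) = (((-1/3 - 1*(-2)) + 127)*(186 + 95) - 148341) + (-30270 - 1*(-83750)) = (((-1/3 + 2) + 127)*281 - 148341) + (-30270 + 83750) = ((5/3 + 127)*281 - 148341) + 53480 = ((386/3)*281 - 148341) + 53480 = (108466/3 - 148341) + 53480 = -336557/3 + 53480 = -176117/3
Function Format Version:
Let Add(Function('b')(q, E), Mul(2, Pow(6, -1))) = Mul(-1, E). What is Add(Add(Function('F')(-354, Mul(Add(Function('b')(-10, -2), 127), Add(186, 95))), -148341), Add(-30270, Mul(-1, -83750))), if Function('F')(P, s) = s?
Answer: Rational(-176117, 3) ≈ -58706.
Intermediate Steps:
Function('b')(q, E) = Add(Rational(-1, 3), Mul(-1, E))
Add(Add(Function('F')(-354, Mul(Add(Function('b')(-10, -2), 127), Add(186, 95))), -148341), Add(-30270, Mul(-1, -83750))) = Add(Add(Mul(Add(Add(Rational(-1, 3), Mul(-1, -2)), 127), Add(186, 95)), -148341), Add(-30270, Mul(-1, -83750))) = Add(Add(Mul(Add(Add(Rational(-1, 3), 2), 127), 281), -148341), Add(-30270, 83750)) = Add(Add(Mul(Add(Rational(5, 3), 127), 281), -148341), 53480) = Add(Add(Mul(Rational(386, 3), 281), -148341), 53480) = Add(Add(Rational(108466, 3), -148341), 53480) = Add(Rational(-336557, 3), 53480) = Rational(-176117, 3)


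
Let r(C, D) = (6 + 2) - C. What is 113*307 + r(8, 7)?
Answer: 34691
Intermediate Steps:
r(C, D) = 8 - C
113*307 + r(8, 7) = 113*307 + (8 - 1*8) = 34691 + (8 - 8) = 34691 + 0 = 34691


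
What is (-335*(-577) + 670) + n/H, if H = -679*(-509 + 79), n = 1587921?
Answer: 56633548971/291970 ≈ 1.9397e+5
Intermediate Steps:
H = 291970 (H = -679*(-430) = 291970)
(-335*(-577) + 670) + n/H = (-335*(-577) + 670) + 1587921/291970 = (193295 + 670) + 1587921*(1/291970) = 193965 + 1587921/291970 = 56633548971/291970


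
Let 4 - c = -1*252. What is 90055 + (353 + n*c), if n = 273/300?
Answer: 2266024/25 ≈ 90641.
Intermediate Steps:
n = 91/100 (n = 273*(1/300) = 91/100 ≈ 0.91000)
c = 256 (c = 4 - (-1)*252 = 4 - 1*(-252) = 4 + 252 = 256)
90055 + (353 + n*c) = 90055 + (353 + (91/100)*256) = 90055 + (353 + 5824/25) = 90055 + 14649/25 = 2266024/25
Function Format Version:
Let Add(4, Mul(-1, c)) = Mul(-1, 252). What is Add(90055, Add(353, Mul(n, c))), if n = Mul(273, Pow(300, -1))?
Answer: Rational(2266024, 25) ≈ 90641.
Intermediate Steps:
n = Rational(91, 100) (n = Mul(273, Rational(1, 300)) = Rational(91, 100) ≈ 0.91000)
c = 256 (c = Add(4, Mul(-1, Mul(-1, 252))) = Add(4, Mul(-1, -252)) = Add(4, 252) = 256)
Add(90055, Add(353, Mul(n, c))) = Add(90055, Add(353, Mul(Rational(91, 100), 256))) = Add(90055, Add(353, Rational(5824, 25))) = Add(90055, Rational(14649, 25)) = Rational(2266024, 25)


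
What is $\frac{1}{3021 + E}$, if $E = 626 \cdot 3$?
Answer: $\frac{1}{4899} \approx 0.00020412$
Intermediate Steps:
$E = 1878$
$\frac{1}{3021 + E} = \frac{1}{3021 + 1878} = \frac{1}{4899}$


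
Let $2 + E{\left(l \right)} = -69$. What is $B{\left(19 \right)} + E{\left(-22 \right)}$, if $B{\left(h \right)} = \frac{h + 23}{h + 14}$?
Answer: $- \frac{767}{11} \approx -69.727$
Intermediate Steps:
$E{\left(l \right)} = -71$ ($E{\left(l \right)} = -2 - 69 = -71$)
$B{\left(h \right)} = \frac{23 + h}{14 + h}$
$B{\left(19 \right)} + E{\left(-22 \right)} = \frac{23 + 19}{14 + 19} - 71 = \frac{1}{33} \cdot 42 - 71 = \frac{14}{11} - 71 = - \frac{767}{11}$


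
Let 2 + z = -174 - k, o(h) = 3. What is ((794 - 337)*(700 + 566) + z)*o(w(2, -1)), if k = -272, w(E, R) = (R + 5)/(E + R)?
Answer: 1735974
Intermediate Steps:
w(E, R) = (5 + R)/(E + R)
z = 96 (z = -2 + (-174 - 1*(-272)) = -2 + (-174 + 272) = -2 + 98 = 96)
((794 - 337)*(700 + 566) + z)*o(w(2, -1)) = ((794 - 337)*(700 + 566) + 96)*3 = (457*1266 + 96)*3 = (578562 + 96)*3 = 578658*3 = 1735974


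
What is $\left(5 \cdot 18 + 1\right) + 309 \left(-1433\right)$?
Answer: $-442706$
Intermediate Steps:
$\left(5 \cdot 18 + 1\right) + 309 \left(-1433\right) = \left(90 + 1\right) - 442797 = 91 - 442797 = -442706$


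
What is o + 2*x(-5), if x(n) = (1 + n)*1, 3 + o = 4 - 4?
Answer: -11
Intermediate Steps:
o = -3 (o = -3 + (4 - 4) = -3 + 0 = -3)
x(n) = 1 + n
o + 2*x(-5) = -3 + 2*(1 - 5) = -3 + 2*(-4) = -3 - 8 = -11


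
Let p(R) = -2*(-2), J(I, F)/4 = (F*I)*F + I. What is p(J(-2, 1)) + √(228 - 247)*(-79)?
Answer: 4 - 79*I*√19 ≈ 4.0 - 344.35*I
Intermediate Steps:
J(I, F) = 4*I + 4*I*F² (J(I, F) = 4*((F*I)*F + I) = 4*(I*F² + I) = 4*(I + I*F²) = 4*I + 4*I*F²)
p(R) = 4
p(J(-2, 1)) + √(228 - 247)*(-79) = 4 + √(228 - 247)*(-79) = 4 + √(-19)*(-79) = 4 + (I*√19)*(-79) = 4 - 79*I*√19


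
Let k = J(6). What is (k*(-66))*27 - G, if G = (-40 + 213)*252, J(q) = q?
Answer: -54288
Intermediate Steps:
k = 6
G = 43596 (G = 173*252 = 43596)
(k*(-66))*27 - G = (6*(-66))*27 - 1*43596 = -396*27 - 43596 = -10692 - 43596 = -54288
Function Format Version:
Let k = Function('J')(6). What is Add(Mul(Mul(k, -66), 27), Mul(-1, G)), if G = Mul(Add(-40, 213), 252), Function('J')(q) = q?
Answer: -54288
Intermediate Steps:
k = 6
G = 43596 (G = Mul(173, 252) = 43596)
Add(Mul(Mul(k, -66), 27), Mul(-1, G)) = Add(Mul(Mul(6, -66), 27), Mul(-1, 43596)) = Add(Mul(-396, 27), -43596) = Add(-10692, -43596) = -54288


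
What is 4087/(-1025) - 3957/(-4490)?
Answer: -2858941/920450 ≈ -3.1060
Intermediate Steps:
4087/(-1025) - 3957/(-4490) = 4087*(-1/1025) - 3957*(-1/4490) = -4087/1025 + 3957/4490 = -2858941/920450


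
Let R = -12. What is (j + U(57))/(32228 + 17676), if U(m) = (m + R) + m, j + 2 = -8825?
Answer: -8725/49904 ≈ -0.17484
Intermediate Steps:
j = -8827 (j = -2 - 8825 = -8827)
U(m) = -12 + 2*m (U(m) = (m - 12) + m = (-12 + m) + m = -12 + 2*m)
(j + U(57))/(32228 + 17676) = (-8827 + (-12 + 2*57))/(32228 + 17676) = (-8827 + (-12 + 114))/49904 = (-8827 + 102)*(1/49904) = -8725*1/49904 = -8725/49904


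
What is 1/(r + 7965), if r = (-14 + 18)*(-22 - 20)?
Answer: 1/7797 ≈ 0.00012825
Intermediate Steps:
r = -168 (r = 4*(-42) = -168)
1/(r + 7965) = 1/(-168 + 7965) = 1/7797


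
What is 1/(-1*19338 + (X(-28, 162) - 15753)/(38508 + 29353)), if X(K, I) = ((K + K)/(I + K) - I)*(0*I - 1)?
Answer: -4546687/87924877775 ≈ -5.1711e-5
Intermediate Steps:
X(K, I) = I - 2*K/(I + K) (X(K, I) = ((2*K)/(I + K) - I)*(0 - 1) = (2*K/(I + K) - I)*(-1) = (-I + 2*K/(I + K))*(-1) = I - 2*K/(I + K))
1/(-1*19338 + (X(-28, 162) - 15753)/(38508 + 29353)) = 1/(-1*19338 + ((162² - 2*(-28) + 162*(-28))/(162 - 28) - 15753)/(38508 + 29353)) = 1/(-19338 + ((26244 + 56 - 4536)/134 - 15753)/67861) = 1/(-19338 + ((1/134)*21764 - 15753)*(1/67861)) = 1/(-19338 + (10882/67 - 15753)*(1/67861)) = 1/(-19338 - 1044569/67*1/67861) = 1/(-19338 - 1044569/4546687) = 1/(-87924877775/4546687) = -4546687/87924877775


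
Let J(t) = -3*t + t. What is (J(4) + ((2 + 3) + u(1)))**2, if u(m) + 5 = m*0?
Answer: 64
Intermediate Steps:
u(m) = -5 (u(m) = -5 + m*0 = -5 + 0 = -5)
J(t) = -2*t
(J(4) + ((2 + 3) + u(1)))**2 = (-2*4 + ((2 + 3) - 5))**2 = (-8 + (5 - 5))**2 = (-8 + 0)**2 = (-8)**2 = 64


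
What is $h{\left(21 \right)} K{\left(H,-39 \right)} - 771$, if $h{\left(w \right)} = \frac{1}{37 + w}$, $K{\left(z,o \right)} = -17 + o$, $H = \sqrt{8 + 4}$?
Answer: $- \frac{22387}{29} \approx -771.97$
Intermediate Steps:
$H = 2 \sqrt{3}$ ($H = \sqrt{12} = 2 \sqrt{3} \approx 3.4641$)
$h{\left(21 \right)} K{\left(H,-39 \right)} - 771 = \frac{-17 - 39}{37 + 21} - 771 = \frac{1}{58} \left(-56\right) - 771 = - \frac{28}{29} - 771 = - \frac{22387}{29}$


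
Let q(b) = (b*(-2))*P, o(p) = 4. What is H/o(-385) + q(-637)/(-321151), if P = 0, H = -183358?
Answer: -91679/2 ≈ -45840.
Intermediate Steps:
q(b) = 0 (q(b) = (b*(-2))*0 = -2*b*0 = 0)
H/o(-385) + q(-637)/(-321151) = -183358/4 + 0/(-321151) = -183358*1/4 + 0*(-1/321151) = -91679/2 + 0 = -91679/2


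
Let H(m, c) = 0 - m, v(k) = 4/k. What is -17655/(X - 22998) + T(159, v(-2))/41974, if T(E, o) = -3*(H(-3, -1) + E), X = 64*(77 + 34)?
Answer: 122221081/111189126 ≈ 1.0992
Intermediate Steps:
X = 7104 (X = 64*111 = 7104)
H(m, c) = -m
T(E, o) = -9 - 3*E (T(E, o) = -3*(-1*(-3) + E) = -3*(3 + E) = -9 - 3*E)
-17655/(X - 22998) + T(159, v(-2))/41974 = -17655/(7104 - 22998) + (-9 - 3*159)/41974 = -17655/(-15894) + (-9 - 477)*(1/41974) = -17655*(-1/15894) - 486*1/41974 = 5885/5298 - 243/20987 = 122221081/111189126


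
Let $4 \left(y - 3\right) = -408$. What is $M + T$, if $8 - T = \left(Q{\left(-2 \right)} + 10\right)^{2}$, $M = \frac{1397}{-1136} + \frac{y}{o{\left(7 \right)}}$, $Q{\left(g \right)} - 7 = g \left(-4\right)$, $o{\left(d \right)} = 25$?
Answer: $- \frac{17670189}{28400} \approx -622.19$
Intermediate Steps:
$y = -99$ ($y = 3 + \frac{1}{4} \left(-408\right) = 3 - 102 = -99$)
$Q{\left(g \right)} = 7 - 4 g$ ($Q{\left(g \right)} = 7 + g \left(-4\right) = 7 - 4 g$)
$M = - \frac{147389}{28400}$ ($M = \frac{1397}{-1136} - \frac{99}{25} = 1397 \left(- \frac{1}{1136}\right) - \frac{99}{25} = - \frac{1397}{1136} - \frac{99}{25} = - \frac{147389}{28400} \approx -5.1898$)
$T = -617$ ($T = 8 - \left(\left(7 - -8\right) + 10\right)^{2} = 8 - \left(\left(7 + 8\right) + 10\right)^{2} = 8 - \left(15 + 10\right)^{2} = 8 - 25^{2} = 8 - 625 = -617$)
$M + T = - \frac{147389}{28400} - 617 = - \frac{17670189}{28400}$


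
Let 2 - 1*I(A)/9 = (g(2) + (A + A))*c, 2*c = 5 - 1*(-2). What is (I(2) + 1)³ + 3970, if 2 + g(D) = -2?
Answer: 10829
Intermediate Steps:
c = 7/2 (c = (5 - 1*(-2))/2 = (5 + 2)/2 = (½)*7 = 7/2 ≈ 3.5000)
g(D) = -4 (g(D) = -2 - 2 = -4)
I(A) = 144 - 63*A (I(A) = 18 - 9*(-4 + (A + A))*7/2 = 18 - 9*(-4 + 2*A)*7/2 = 18 - 9*(-14 + 7*A) = 18 + (126 - 63*A) = 144 - 63*A)
(I(2) + 1)³ + 3970 = ((144 - 63*2) + 1)³ + 3970 = ((144 - 126) + 1)³ + 3970 = (18 + 1)³ + 3970 = 19³ + 3970 = 6859 + 3970 = 10829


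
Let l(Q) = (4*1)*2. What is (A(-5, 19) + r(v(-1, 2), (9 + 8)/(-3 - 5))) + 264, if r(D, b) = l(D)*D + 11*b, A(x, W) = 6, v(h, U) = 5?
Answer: 2293/8 ≈ 286.63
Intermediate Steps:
l(Q) = 8 (l(Q) = 4*2 = 8)
r(D, b) = 8*D + 11*b
(A(-5, 19) + r(v(-1, 2), (9 + 8)/(-3 - 5))) + 264 = (6 + (8*5 + 11*((9 + 8)/(-3 - 5)))) + 264 = (6 + (40 + 11*(17/(-8)))) + 264 = (6 + (40 + 11*(17*(-1/8)))) + 264 = (6 + (40 + 11*(-17/8))) + 264 = (6 + (40 - 187/8)) + 264 = (6 + 133/8) + 264 = 181/8 + 264 = 2293/8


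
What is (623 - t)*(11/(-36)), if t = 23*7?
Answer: -847/6 ≈ -141.17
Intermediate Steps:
t = 161
(623 - t)*(11/(-36)) = (623 - 1*161)*(11/(-36)) = (623 - 161)*(11*(-1/36)) = 462*(-11/36) = -847/6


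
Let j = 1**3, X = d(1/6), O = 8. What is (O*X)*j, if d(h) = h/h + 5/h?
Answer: 248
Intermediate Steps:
d(h) = 1 + 5/h
X = 31 (X = (5 + 1/6)/(1/6) = 6*(31/6) = 31)
j = 1
(O*X)*j = (8*31)*1 = 248*1 = 248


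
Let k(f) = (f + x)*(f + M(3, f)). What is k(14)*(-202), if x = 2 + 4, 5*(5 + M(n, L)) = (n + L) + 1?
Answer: -50904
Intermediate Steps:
M(n, L) = -24/5 + L/5 + n/5 (M(n, L) = -5 + ((n + L) + 1)/5 = -5 + ((L + n) + 1)/5 = -5 + (1 + L + n)/5 = -5 + (1/5 + L/5 + n/5) = -24/5 + L/5 + n/5)
x = 6
k(f) = (6 + f)*(-21/5 + 6*f/5) (k(f) = (f + 6)*(f + (-24/5 + f/5 + (1/5)*3)) = (6 + f)*(f + (-24/5 + f/5 + 3/5)) = (6 + f)*(f + (-21/5 + f/5)) = (6 + f)*(-21/5 + 6*f/5))
k(14)*(-202) = (-126/5 + 3*14 + (6/5)*14**2)*(-202) = (-126/5 + 42 + (6/5)*196)*(-202) = (-126/5 + 42 + 1176/5)*(-202) = 252*(-202) = -50904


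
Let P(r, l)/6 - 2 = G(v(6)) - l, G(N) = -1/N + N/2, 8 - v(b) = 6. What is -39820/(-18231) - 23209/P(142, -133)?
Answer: -130249873/4940601 ≈ -26.363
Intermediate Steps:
v(b) = 2 (v(b) = 8 - 1*6 = 8 - 6 = 2)
G(N) = N/2 - 1/N (G(N) = -1/N + N*(½) = -1/N + N/2 = N/2 - 1/N)
P(r, l) = 15 - 6*l (P(r, l) = 12 + 6*(((½)*2 - 1/2) - l) = 12 + 6*((1 - 1*½) - l) = 12 + 6*((1 - ½) - l) = 12 + 6*(½ - l) = 12 + (3 - 6*l) = 15 - 6*l)
-39820/(-18231) - 23209/P(142, -133) = -39820/(-18231) - 23209/(15 - 6*(-133)) = -39820*(-1/18231) - 23209/(15 + 798) = 39820/18231 - 23209/813 = -130249873/4940601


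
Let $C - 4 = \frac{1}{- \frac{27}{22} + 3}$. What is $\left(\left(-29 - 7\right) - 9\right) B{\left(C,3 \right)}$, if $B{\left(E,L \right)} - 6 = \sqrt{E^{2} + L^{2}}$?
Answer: $-270 - \frac{255 \sqrt{157}}{13} \approx -515.78$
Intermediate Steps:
$C = \frac{178}{39}$ ($C = 4 + \frac{1}{- \frac{27}{22} + 3} = 4 + \frac{1}{\frac{39}{22}} = 4 + \frac{22}{39} = \frac{178}{39} \approx 4.5641$)
$B{\left(E,L \right)} = 6 + \sqrt{E^{2} + L^{2}}$
$\left(\left(-29 - 7\right) - 9\right) B{\left(C,3 \right)} = \left(\left(-29 - 7\right) - 9\right) \left(6 + \sqrt{\left(\frac{178}{39}\right)^{2} + 3^{2}}\right) = \left(-36 - 9\right) \left(6 + \sqrt{\frac{31684}{1521} + 9}\right) = - 45 \left(6 + \sqrt{\frac{45373}{1521}}\right) = - 45 \left(6 + \frac{17 \sqrt{157}}{39}\right) = -270 - \frac{255 \sqrt{157}}{13}$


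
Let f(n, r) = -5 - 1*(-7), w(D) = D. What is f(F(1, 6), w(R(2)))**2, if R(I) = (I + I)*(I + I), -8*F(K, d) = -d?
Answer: 4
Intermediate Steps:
F(K, d) = d/8 (F(K, d) = -(-1)*d/8 = d/8)
R(I) = 4*I**2 (R(I) = (2*I)*(2*I) = 4*I**2)
f(n, r) = 2 (f(n, r) = -5 + 7 = 2)
f(F(1, 6), w(R(2)))**2 = 2**2 = 4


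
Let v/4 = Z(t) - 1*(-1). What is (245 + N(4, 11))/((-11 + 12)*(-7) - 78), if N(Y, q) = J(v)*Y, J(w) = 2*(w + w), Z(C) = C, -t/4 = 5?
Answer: 971/85 ≈ 11.424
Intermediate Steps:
t = -20 (t = -4*5 = -20)
v = -76 (v = 4*(-20 - 1*(-1)) = 4*(-20 + 1) = 4*(-19) = -76)
J(w) = 4*w (J(w) = 2*(2*w) = 4*w)
N(Y, q) = -304*Y (N(Y, q) = (4*(-76))*Y = -304*Y)
(245 + N(4, 11))/((-11 + 12)*(-7) - 78) = (245 - 304*4)/((-11 + 12)*(-7) - 78) = (245 - 1216)/(1*(-7) - 78) = -971/(-7 - 78) = -971/(-85) = -971*(-1/85) = 971/85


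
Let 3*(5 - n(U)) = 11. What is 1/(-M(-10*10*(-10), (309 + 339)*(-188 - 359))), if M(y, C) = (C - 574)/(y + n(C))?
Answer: 1502/532545 ≈ 0.0028204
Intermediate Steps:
n(U) = 4/3 (n(U) = 5 - ⅓*11 = 5 - 11/3 = 4/3)
M(y, C) = (-574 + C)/(4/3 + y) (M(y, C) = (C - 574)/(y + 4/3) = (-574 + C)/(4/3 + y))
1/(-M(-10*10*(-10), (309 + 339)*(-188 - 359))) = 1/(-3*(-574 + (309 + 339)*(-188 - 359))/(4 + 3*(-10*10*(-10)))) = 1/(-3*(-574 + 648*(-547))/(4 + 3*(-100*(-10)))) = 1/(-3*(-574 - 354456)/(4 + 3*1000)) = 1/(-3*(-355030)/(4 + 3000)) = 1/(-3*(-355030)/3004) = 1/(-1*(-532545/1502)) = 1/(532545/1502) = 1502/532545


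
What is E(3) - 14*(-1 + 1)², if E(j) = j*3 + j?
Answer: 12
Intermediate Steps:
E(j) = 4*j (E(j) = 3*j + j = 4*j)
E(3) - 14*(-1 + 1)² = 4*3 - 14*(-1 + 1)² = 12 - 14*0² = 12 - 14*0 = 12 + 0 = 12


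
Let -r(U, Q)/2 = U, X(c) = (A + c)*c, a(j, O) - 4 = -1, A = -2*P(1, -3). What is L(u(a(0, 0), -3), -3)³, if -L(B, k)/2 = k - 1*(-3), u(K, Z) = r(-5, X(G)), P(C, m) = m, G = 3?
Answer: 0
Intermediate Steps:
A = 6 (A = -2*(-3) = 6)
a(j, O) = 3 (a(j, O) = 4 - 1 = 3)
X(c) = c*(6 + c) (X(c) = (6 + c)*c = c*(6 + c))
r(U, Q) = -2*U
u(K, Z) = 10 (u(K, Z) = -2*(-5) = 10)
L(B, k) = -6 - 2*k (L(B, k) = -2*(k - 1*(-3)) = -2*(k + 3) = -2*(3 + k) = -6 - 2*k)
L(u(a(0, 0), -3), -3)³ = (-6 - 2*(-3))³ = (-6 + 6)³ = 0³ = 0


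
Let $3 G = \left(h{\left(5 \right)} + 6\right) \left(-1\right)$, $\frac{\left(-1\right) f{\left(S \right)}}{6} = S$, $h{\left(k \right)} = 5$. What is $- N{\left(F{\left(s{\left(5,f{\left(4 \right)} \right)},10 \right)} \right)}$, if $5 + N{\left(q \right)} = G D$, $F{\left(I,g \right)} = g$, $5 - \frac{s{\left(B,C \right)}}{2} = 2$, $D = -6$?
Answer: $-17$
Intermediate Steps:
$f{\left(S \right)} = - 6 S$
$s{\left(B,C \right)} = 6$ ($s{\left(B,C \right)} = 10 - 4 = 6$)
$G = - \frac{11}{3}$ ($G = \frac{\left(5 + 6\right) \left(-1\right)}{3} = \frac{11 \left(-1\right)}{3} = \frac{1}{3} \left(-11\right) = - \frac{11}{3} \approx -3.6667$)
$N{\left(q \right)} = 17$ ($N{\left(q \right)} = -5 - -22 = -5 + 22 = 17$)
$- N{\left(F{\left(s{\left(5,f{\left(4 \right)} \right)},10 \right)} \right)} = \left(-1\right) 17 = -17$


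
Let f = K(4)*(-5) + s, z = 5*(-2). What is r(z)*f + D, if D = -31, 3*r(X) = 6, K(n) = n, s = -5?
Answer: -81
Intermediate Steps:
z = -10
r(X) = 2 (r(X) = (⅓)*6 = 2)
f = -25 (f = 4*(-5) - 5 = -20 - 5 = -25)
r(z)*f + D = 2*(-25) - 31 = -50 - 31 = -81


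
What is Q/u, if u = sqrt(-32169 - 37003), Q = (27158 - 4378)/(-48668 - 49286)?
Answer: 5*I*sqrt(17293)/743599 ≈ 0.00088423*I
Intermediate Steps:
Q = -10/43 (Q = 22780/(-97954) = 22780*(-1/97954) = -10/43 ≈ -0.23256)
u = 2*I*sqrt(17293) (u = sqrt(-69172) = 2*I*sqrt(17293) ≈ 263.01*I)
Q/u = -10*(-I*sqrt(17293)/34586)/43 = -(-5)*I*sqrt(17293)/743599 = 5*I*sqrt(17293)/743599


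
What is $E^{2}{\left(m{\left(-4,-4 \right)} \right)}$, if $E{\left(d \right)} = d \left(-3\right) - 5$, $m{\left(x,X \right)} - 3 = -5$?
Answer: $1$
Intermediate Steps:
$m{\left(x,X \right)} = -2$ ($m{\left(x,X \right)} = 3 - 5 = -2$)
$E{\left(d \right)} = -5 - 3 d$ ($E{\left(d \right)} = - 3 d - 5 = -5 - 3 d$)
$E^{2}{\left(m{\left(-4,-4 \right)} \right)} = \left(-5 - -6\right)^{2} = \left(-5 + 6\right)^{2} = 1^{2} = 1$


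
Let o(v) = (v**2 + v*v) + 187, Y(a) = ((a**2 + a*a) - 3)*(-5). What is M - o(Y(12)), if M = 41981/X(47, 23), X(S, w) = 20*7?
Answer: -568559199/140 ≈ -4.0611e+6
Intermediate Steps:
X(S, w) = 140
Y(a) = 15 - 10*a**2 (Y(a) = ((a**2 + a**2) - 3)*(-5) = (2*a**2 - 3)*(-5) = (-3 + 2*a**2)*(-5) = 15 - 10*a**2)
o(v) = 187 + 2*v**2 (o(v) = (v**2 + v**2) + 187 = 2*v**2 + 187 = 187 + 2*v**2)
M = 41981/140 ≈ 299.86
M - o(Y(12)) = 41981/140 - (187 + 2*(15 - 10*12**2)**2) = 41981/140 - (187 + 2*(15 - 10*144)**2) = 41981/140 - (187 + 2*(15 - 1440)**2) = 41981/140 - (187 + 2*(-1425)**2) = 41981/140 - (187 + 2*2030625) = 41981/140 - (187 + 4061250) = 41981/140 - 1*4061437 = 41981/140 - 4061437 = -568559199/140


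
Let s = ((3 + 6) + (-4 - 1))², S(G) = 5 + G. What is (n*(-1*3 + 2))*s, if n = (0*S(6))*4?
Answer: 0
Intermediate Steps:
s = 16 (s = (9 - 5)² = 4² = 16)
n = 0 (n = (0*(5 + 6))*4 = (0*11)*4 = 0*4 = 0)
(n*(-1*3 + 2))*s = (0*(-1*3 + 2))*16 = (0*(-3 + 2))*16 = (0*(-1))*16 = 0*16 = 0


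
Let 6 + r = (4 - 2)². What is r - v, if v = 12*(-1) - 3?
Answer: 13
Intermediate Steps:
v = -15 (v = -12 - 3 = -15)
r = -2 (r = -6 + (4 - 2)² = -6 + 2² = -6 + 4 = -2)
r - v = -2 - 1*(-15) = -2 + 15 = 13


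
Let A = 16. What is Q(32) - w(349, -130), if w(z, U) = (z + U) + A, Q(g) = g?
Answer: -203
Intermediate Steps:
w(z, U) = 16 + U + z (w(z, U) = (z + U) + 16 = (U + z) + 16 = 16 + U + z)
Q(32) - w(349, -130) = 32 - (16 - 130 + 349) = 32 - 1*235 = 32 - 235 = -203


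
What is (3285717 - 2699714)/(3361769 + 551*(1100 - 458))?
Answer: 586003/3715511 ≈ 0.15772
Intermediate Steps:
(3285717 - 2699714)/(3361769 + 551*(1100 - 458)) = 586003/(3361769 + 551*642) = 586003/(3361769 + 353742) = 586003/3715511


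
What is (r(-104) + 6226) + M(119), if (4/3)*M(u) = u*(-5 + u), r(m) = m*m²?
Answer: -2216927/2 ≈ -1.1085e+6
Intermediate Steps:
r(m) = m³
M(u) = 3*u*(-5 + u)/4 (M(u) = 3*(u*(-5 + u))/4 = 3*u*(-5 + u)/4)
(r(-104) + 6226) + M(119) = ((-104)³ + 6226) + (¾)*119*(-5 + 119) = (-1124864 + 6226) + (¾)*119*114 = -1118638 + 20349/2 = -2216927/2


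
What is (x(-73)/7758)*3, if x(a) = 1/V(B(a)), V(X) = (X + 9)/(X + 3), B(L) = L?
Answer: 35/82752 ≈ 0.00042295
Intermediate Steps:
V(X) = (9 + X)/(3 + X)
x(a) = (3 + a)/(9 + a) (x(a) = 1/((9 + a)/(3 + a)) = (3 + a)/(9 + a))
(x(-73)/7758)*3 = (((3 - 73)/(9 - 73))/7758)*3 = ((-70/(-64))*(1/7758))*3 = (-1/64*(-70)*(1/7758))*3 = ((35/32)*(1/7758))*3 = (35/248256)*3 = 35/82752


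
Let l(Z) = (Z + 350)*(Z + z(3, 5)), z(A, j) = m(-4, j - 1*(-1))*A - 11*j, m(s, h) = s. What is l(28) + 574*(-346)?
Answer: -213346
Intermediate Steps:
z(A, j) = -11*j - 4*A (z(A, j) = -4*A - 11*j = -11*j - 4*A)
l(Z) = (-67 + Z)*(350 + Z) (l(Z) = (Z + 350)*(Z + (-11*5 - 4*3)) = (350 + Z)*(Z + (-55 - 12)) = (350 + Z)*(Z - 67) = (350 + Z)*(-67 + Z) = (-67 + Z)*(350 + Z))
l(28) + 574*(-346) = (-23450 + 28² + 283*28) + 574*(-346) = (-23450 + 784 + 7924) - 198604 = -14742 - 198604 = -213346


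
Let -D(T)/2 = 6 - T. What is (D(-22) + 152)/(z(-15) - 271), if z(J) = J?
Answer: -48/143 ≈ -0.33566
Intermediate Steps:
D(T) = -12 + 2*T (D(T) = -2*(6 - T) = -12 + 2*T)
(D(-22) + 152)/(z(-15) - 271) = ((-12 + 2*(-22)) + 152)/(-15 - 271) = ((-12 - 44) + 152)/(-286) = (-56 + 152)*(-1/286) = 96*(-1/286) = -48/143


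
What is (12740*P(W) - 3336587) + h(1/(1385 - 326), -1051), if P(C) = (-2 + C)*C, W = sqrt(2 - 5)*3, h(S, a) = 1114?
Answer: -3679453 - 76440*I*sqrt(3) ≈ -3.6795e+6 - 1.324e+5*I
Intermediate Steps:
W = 3*I*sqrt(3) (W = sqrt(-3)*3 = (I*sqrt(3))*3 = 3*I*sqrt(3) ≈ 5.1962*I)
P(C) = C*(-2 + C)
(12740*P(W) - 3336587) + h(1/(1385 - 326), -1051) = (12740*((3*I*sqrt(3))*(-2 + 3*I*sqrt(3))) - 3336587) + 1114 = (12740*(3*I*sqrt(3)*(-2 + 3*I*sqrt(3))) - 3336587) + 1114 = (38220*I*sqrt(3)*(-2 + 3*I*sqrt(3)) - 3336587) + 1114 = (-3336587 + 38220*I*sqrt(3)*(-2 + 3*I*sqrt(3))) + 1114 = -3335473 + 38220*I*sqrt(3)*(-2 + 3*I*sqrt(3))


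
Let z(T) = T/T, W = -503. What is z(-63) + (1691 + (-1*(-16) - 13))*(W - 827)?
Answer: -2253019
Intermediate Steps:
z(T) = 1
z(-63) + (1691 + (-1*(-16) - 13))*(W - 827) = 1 + (1691 + (-1*(-16) - 13))*(-503 - 827) = 1 + (1691 + (16 - 13))*(-1330) = 1 + (1691 + 3)*(-1330) = 1 + 1694*(-1330) = 1 - 2253020 = -2253019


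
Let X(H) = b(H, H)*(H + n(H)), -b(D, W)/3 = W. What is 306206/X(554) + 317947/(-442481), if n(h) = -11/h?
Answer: -428228909191/407398893915 ≈ -1.0511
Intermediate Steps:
b(D, W) = -3*W
X(H) = -3*H*(H - 11/H) (X(H) = (-3*H)*(H - 11/H) = -3*H*(H - 11/H))
306206/X(554) + 317947/(-442481) = 306206/(33 - 3*554**2) + 317947/(-442481) = 306206/(33 - 3*306916) + 317947*(-1/442481) = 306206/(33 - 920748) - 317947/442481 = 306206/(-920715) - 317947/442481 = 306206*(-1/920715) - 317947/442481 = -306206/920715 - 317947/442481 = -428228909191/407398893915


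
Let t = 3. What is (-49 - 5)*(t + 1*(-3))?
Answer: 0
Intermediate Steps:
(-49 - 5)*(t + 1*(-3)) = (-49 - 5)*(3 + 1*(-3)) = -54*(3 - 3) = -54*0 = 0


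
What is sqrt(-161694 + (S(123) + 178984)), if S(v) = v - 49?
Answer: 2*sqrt(4341) ≈ 131.77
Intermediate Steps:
S(v) = -49 + v
sqrt(-161694 + (S(123) + 178984)) = sqrt(-161694 + ((-49 + 123) + 178984)) = sqrt(-161694 + (74 + 178984)) = sqrt(-161694 + 179058) = sqrt(17364) = 2*sqrt(4341)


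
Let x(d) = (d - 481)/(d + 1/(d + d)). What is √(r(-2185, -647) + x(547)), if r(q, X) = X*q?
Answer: √56250190519014819/199473 ≈ 1189.0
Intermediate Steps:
x(d) = (-481 + d)/(d + 1/(2*d))
√(r(-2185, -647) + x(547)) = √(-647*(-2185) + 2*547*(-481 + 547)/(1 + 2*547²)) = √(1413695 + 2*547*66/(1 + 2*299209)) = √(1413695 + 2*547*66/(1 + 598418)) = √(1413695 + 2*547*66/598419) = √(1413695 + 2*547*(1/598419)*66) = √(1413695 + 24068/199473) = √(281994006803/199473) = √56250190519014819/199473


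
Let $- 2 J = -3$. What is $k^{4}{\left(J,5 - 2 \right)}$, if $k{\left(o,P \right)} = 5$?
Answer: $625$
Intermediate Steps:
$J = \frac{3}{2}$ ($J = \left(- \frac{1}{2}\right) \left(-3\right) = \frac{3}{2} \approx 1.5$)
$k^{4}{\left(J,5 - 2 \right)} = 5^{4} = 625$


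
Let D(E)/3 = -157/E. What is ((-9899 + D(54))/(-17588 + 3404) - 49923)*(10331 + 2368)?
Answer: -17984271080807/28368 ≈ -6.3396e+8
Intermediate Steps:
D(E) = -471/E (D(E) = 3*(-157/E) = -471/E)
((-9899 + D(54))/(-17588 + 3404) - 49923)*(10331 + 2368) = ((-9899 - 471/54)/(-17588 + 3404) - 49923)*(10331 + 2368) = ((-9899 - 471*1/54)/(-14184) - 49923)*12699 = ((-9899 - 157/18)*(-1/14184) - 49923)*12699 = (-178339/18*(-1/14184) - 49923)*12699 = (178339/255312 - 49923)*12699 = -12745762637/255312*12699 = -17984271080807/28368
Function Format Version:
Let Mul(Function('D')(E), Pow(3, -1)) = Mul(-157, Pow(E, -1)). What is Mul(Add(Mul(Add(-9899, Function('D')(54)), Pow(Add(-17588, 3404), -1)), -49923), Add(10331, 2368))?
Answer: Rational(-17984271080807, 28368) ≈ -6.3396e+8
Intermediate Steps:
Function('D')(E) = Mul(-471, Pow(E, -1)) (Function('D')(E) = Mul(3, Mul(-157, Pow(E, -1))) = Mul(-471, Pow(E, -1)))
Mul(Add(Mul(Add(-9899, Function('D')(54)), Pow(Add(-17588, 3404), -1)), -49923), Add(10331, 2368)) = Mul(Add(Mul(Add(-9899, Mul(-471, Pow(54, -1))), Pow(Add(-17588, 3404), -1)), -49923), Add(10331, 2368)) = Mul(Add(Mul(Add(-9899, Mul(-471, Rational(1, 54))), Pow(-14184, -1)), -49923), 12699) = Mul(Add(Mul(Add(-9899, Rational(-157, 18)), Rational(-1, 14184)), -49923), 12699) = Mul(Add(Mul(Rational(-178339, 18), Rational(-1, 14184)), -49923), 12699) = Mul(Add(Rational(178339, 255312), -49923), 12699) = Mul(Rational(-12745762637, 255312), 12699) = Rational(-17984271080807, 28368)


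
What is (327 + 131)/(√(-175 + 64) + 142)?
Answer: 65036/20275 - 458*I*√111/20275 ≈ 3.2077 - 0.23799*I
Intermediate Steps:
(327 + 131)/(√(-175 + 64) + 142) = 458/(√(-111) + 142) = 458/(I*√111 + 142) = 458/(142 + I*√111)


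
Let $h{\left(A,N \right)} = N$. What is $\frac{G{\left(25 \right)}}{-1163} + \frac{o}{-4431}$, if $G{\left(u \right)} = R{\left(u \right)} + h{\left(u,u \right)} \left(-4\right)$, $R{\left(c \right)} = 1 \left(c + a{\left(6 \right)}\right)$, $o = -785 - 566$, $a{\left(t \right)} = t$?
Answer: $\frac{268136}{736179} \approx 0.36423$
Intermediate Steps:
$o = -1351$ ($o = -785 - 566 = -1351$)
$R{\left(c \right)} = 6 + c$ ($R{\left(c \right)} = 1 \left(c + 6\right) = 1 \left(6 + c\right) = 6 + c$)
$G{\left(u \right)} = 6 - 3 u$ ($G{\left(u \right)} = \left(6 + u\right) + u \left(-4\right) = \left(6 + u\right) - 4 u = 6 - 3 u$)
$\frac{G{\left(25 \right)}}{-1163} + \frac{o}{-4431} = \frac{6 - 75}{-1163} - \frac{1351}{-4431} = \left(6 - 75\right) \left(- \frac{1}{1163}\right) - - \frac{193}{633} = \left(-69\right) \left(- \frac{1}{1163}\right) + \frac{193}{633} = \frac{69}{1163} + \frac{193}{633} = \frac{268136}{736179}$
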